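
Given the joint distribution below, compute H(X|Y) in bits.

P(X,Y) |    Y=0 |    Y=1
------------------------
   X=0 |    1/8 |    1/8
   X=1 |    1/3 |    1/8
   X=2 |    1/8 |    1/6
1.4793 bits

Using the chain rule: H(X|Y) = H(X,Y) - H(Y)

First, compute H(X,Y) = 2.4591 bits

Marginal P(Y) = (7/12, 5/12)
H(Y) = 0.9799 bits

H(X|Y) = H(X,Y) - H(Y) = 2.4591 - 0.9799 = 1.4793 bits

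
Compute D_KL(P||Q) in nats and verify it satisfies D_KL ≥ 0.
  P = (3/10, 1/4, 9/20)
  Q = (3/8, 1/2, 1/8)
0.3362 nats

KL divergence satisfies the Gibbs inequality: D_KL(P||Q) ≥ 0 for all distributions P, Q.

D_KL(P||Q) = Σ p(x) log(p(x)/q(x))
Term by term:
  x=0: 3/10 × log_e[(3/10)/(3/8)] = -0.0669
  x=1: 1/4 × log_e[(1/4)/(1/2)] = -0.1733
  x=2: 9/20 × log_e[(9/20)/(1/8)] = 0.5764
D_KL(P||Q) = 0.3362 nats

D_KL(P||Q) = 0.3362 ≥ 0 ✓

This non-negativity is a fundamental property: relative entropy cannot be negative because it measures how different Q is from P.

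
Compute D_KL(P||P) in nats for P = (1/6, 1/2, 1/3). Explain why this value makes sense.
0.0000 nats

KL divergence satisfies the Gibbs inequality: D_KL(P||Q) ≥ 0 for all distributions P, Q.

D_KL(P||Q) = Σ p(x) log(p(x)/q(x))
Each term is p(x) × log_e(p(x)/p(x)) = p(x) × log_e(1) = 0, so the sum is 0.
D_KL(P||Q) = 0.0000 nats

When P = Q, the KL divergence is exactly 0, as there is no 'divergence' between identical distributions.

This non-negativity is a fundamental property: relative entropy cannot be negative because it measures how different Q is from P.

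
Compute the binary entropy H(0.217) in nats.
0.5231 nats

The binary entropy function is:
H(p) = -p log(p) - (1-p) log(1-p)

H(0.217) = -0.217 × log_e(0.217) - 0.783 × log_e(0.783)
H(0.217) = 0.5231 nats

Note: Binary entropy is maximized at p=0.5 (H=1 bit) and minimized at p=0 or p=1 (H=0).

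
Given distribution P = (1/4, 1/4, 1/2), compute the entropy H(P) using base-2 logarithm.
1.5000 bits

Shannon entropy is H(X) = -Σ p(x) log p(x).

For P = (1/4, 1/4, 1/2):
H = -1/4 × log_2(1/4) -1/4 × log_2(1/4) -1/2 × log_2(1/2)
H = 1.5000 bits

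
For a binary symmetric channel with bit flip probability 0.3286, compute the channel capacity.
0.0865 bits

For a binary symmetric channel (BSC) with error probability p:
Capacity C = 1 - H(p) bits per symbol

where H(p) = -p log₂(p) - (1-p) log₂(1-p) is the binary entropy function.

H(0.3286) = 0.9135 bits
C = 1 - 0.9135 = 0.0865 bits per symbol

This means we can reliably transmit up to 0.0865 bits of information per channel use.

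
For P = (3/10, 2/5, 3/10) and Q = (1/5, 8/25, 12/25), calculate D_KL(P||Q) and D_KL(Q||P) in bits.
D_KL(P||Q) = 0.1008, D_KL(Q||P) = 0.1055

KL divergence is not symmetric: D_KL(P||Q) ≠ D_KL(Q||P) in general.

D_KL(P||Q) = 0.1008 bits
D_KL(Q||P) = 0.1055 bits

No, they are not equal!

This asymmetry is why KL divergence is not a true distance metric.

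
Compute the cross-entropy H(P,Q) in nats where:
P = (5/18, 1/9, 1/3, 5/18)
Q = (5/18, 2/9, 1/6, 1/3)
1.4254 nats

Cross-entropy: H(P,Q) = -Σ p(x) log q(x)

Alternatively: H(P,Q) = H(P) + D_KL(P||Q)
H(P) = 1.3220 nats
D_KL(P||Q) = 0.1034 nats

H(P,Q) = 1.3220 + 0.1034 = 1.4254 nats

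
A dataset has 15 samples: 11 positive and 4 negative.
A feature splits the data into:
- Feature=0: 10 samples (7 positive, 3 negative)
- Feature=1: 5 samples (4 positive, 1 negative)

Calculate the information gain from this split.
0.0085 bits

Information Gain = H(Y) - H(Y|Feature)

Before split:
P(positive) = 11/15 = 0.7333
H(Y) = 0.8366 bits

After split:
Feature=0: H = 0.8813 bits (weight = 10/15)
Feature=1: H = 0.7219 bits (weight = 5/15)
H(Y|Feature) = (10/15)×0.8813 + (5/15)×0.7219 = 0.8282 bits

Information Gain = 0.8366 - 0.8282 = 0.0085 bits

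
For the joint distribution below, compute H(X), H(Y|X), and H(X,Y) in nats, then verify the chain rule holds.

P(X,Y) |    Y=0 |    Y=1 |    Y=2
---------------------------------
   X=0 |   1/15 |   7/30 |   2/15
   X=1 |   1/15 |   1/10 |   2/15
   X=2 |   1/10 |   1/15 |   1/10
H(X,Y) = 2.1093, H(X) = 1.0760, H(Y|X) = 1.0332 (all in nats)

Chain rule: H(X,Y) = H(X) + H(Y|X)

Left side — joint entropy directly:
H(X,Y) = -Σ p(x,y) log p(x,y) = 2.1093 nats

Right side — compute H(Y|X) from the conditional distributions:
P(X) = (13/30, 3/10, 4/15), so H(X) = 1.0760 nats
H(Y|X) = Σ_x P(X=x) · H(Y|X=x):
  P(Y|X=0) = (2/13, 7/13, 4/13), H(Y|X=0) = 0.9840, weight P(X=0) = 13/30
  P(Y|X=1) = (2/9, 1/3, 4/9), H(Y|X=1) = 1.0609, weight P(X=1) = 3/10
  P(Y|X=2) = (3/8, 1/4, 3/8), H(Y|X=2) = 1.0822, weight P(X=2) = 4/15
H(Y|X) = 1.0332 nats

H(X) + H(Y|X) = 1.0760 + 1.0332 = 2.1093 nats

Both sides equal 2.1093 nats. ✓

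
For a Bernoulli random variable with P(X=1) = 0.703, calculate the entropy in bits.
0.8776 bits

The binary entropy function is:
H(p) = -p log(p) - (1-p) log(1-p)

H(0.703) = -0.703 × log_2(0.703) - 0.297 × log_2(0.297)
H(0.703) = 0.8776 bits

Note: Binary entropy is maximized at p=0.5 (H=1 bit) and minimized at p=0 or p=1 (H=0).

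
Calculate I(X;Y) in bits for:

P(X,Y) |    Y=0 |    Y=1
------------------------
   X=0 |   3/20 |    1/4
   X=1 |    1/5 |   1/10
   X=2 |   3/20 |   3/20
0.0427 bits

Mutual information: I(X;Y) = H(X) + H(Y) - H(X,Y)

Marginals:
P(X) = (2/5, 3/10, 3/10), H(X) = 1.5710 bits
P(Y) = (1/2, 1/2), H(Y) = 1.0000 bits

Joint entropy: H(X,Y) = 2.5282 bits

I(X;Y) = 1.5710 + 1.0000 - 2.5282 = 0.0427 bits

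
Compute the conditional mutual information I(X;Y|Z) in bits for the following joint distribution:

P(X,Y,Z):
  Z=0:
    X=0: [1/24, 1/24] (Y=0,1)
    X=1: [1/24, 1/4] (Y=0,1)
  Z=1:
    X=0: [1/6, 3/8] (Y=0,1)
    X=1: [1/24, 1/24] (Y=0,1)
0.0389 bits

Conditional mutual information: I(X;Y|Z) = H(X|Z) + H(Y|Z) - H(X,Y|Z)

H(Z) = 0.9544
H(X,Z) = 1.5951 → H(X|Z) = 0.6406
H(Y,Z) = 1.8149 → H(Y|Z) = 0.8605
H(X,Y,Z) = 2.4167 → H(X,Y|Z) = 1.4622

I(X;Y|Z) = 0.6406 + 0.8605 - 1.4622 = 0.0389 bits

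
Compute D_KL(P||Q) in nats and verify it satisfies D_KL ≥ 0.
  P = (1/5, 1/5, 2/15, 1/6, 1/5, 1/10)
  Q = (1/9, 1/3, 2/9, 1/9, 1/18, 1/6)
0.2200 nats

KL divergence satisfies the Gibbs inequality: D_KL(P||Q) ≥ 0 for all distributions P, Q.

D_KL(P||Q) = Σ p(x) log(p(x)/q(x))
Term by term:
  x=0: 1/5 × log_e[(1/5)/(1/9)] = 0.1176
  x=1: 1/5 × log_e[(1/5)/(1/3)] = -0.1022
  x=2: 2/15 × log_e[(2/15)/(2/9)] = -0.0681
  x=3: 1/6 × log_e[(1/6)/(1/9)] = 0.0676
  x=4: 1/5 × log_e[(1/5)/(1/18)] = 0.2562
  x=5: 1/10 × log_e[(1/10)/(1/6)] = -0.0511
D_KL(P||Q) = 0.2200 nats

D_KL(P||Q) = 0.2200 ≥ 0 ✓

This non-negativity is a fundamental property: relative entropy cannot be negative because it measures how different Q is from P.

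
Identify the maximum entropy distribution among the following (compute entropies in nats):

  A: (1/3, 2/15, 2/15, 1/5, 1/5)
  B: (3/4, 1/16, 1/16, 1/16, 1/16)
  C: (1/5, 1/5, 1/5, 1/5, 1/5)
C

For a discrete distribution over n outcomes, entropy is maximized by the uniform distribution.

Computing entropies:
H(A) = 1.5473 nats
H(B) = 0.9089 nats
H(C) = 1.6094 nats

The uniform distribution (where all probabilities equal 1/5) achieves the maximum entropy of log_e(5) = 1.6094 nats.

Distribution C has the highest entropy.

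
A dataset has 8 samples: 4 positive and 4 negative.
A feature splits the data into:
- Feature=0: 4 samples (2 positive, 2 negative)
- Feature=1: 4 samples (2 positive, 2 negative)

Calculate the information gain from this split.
0.0000 bits

Information Gain = H(Y) - H(Y|Feature)

Before split:
P(positive) = 4/8 = 0.5000
H(Y) = 1.0000 bits

After split:
Feature=0: H = 1.0000 bits (weight = 4/8)
Feature=1: H = 1.0000 bits (weight = 4/8)
H(Y|Feature) = (4/8)×1.0000 + (4/8)×1.0000 = 1.0000 bits

Information Gain = 1.0000 - 1.0000 = 0.0000 bits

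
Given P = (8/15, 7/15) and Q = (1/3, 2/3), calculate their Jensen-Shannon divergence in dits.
0.0089 dits

Jensen-Shannon divergence is:
JSD(P||Q) = 0.5 × D_KL(P||M) + 0.5 × D_KL(Q||M)
where M = 0.5 × (P + Q) is the mixture distribution.

M = 0.5 × (8/15, 7/15) + 0.5 × (1/3, 2/3) = (13/30, 17/30)

D_KL(P||M) = 0.0087 dits
D_KL(Q||M) = 0.0091 dits

JSD(P||Q) = 0.5 × 0.0087 + 0.5 × 0.0091 = 0.0089 dits

Unlike KL divergence, JSD is symmetric and bounded: 0 ≤ JSD ≤ log(2).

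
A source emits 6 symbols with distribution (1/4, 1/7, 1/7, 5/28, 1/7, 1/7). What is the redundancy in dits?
0.0111 dits

Redundancy measures how far a source is from maximum entropy:
R = H_max - H(X)

Maximum entropy for 6 symbols: H_max = log_10(6) = 0.7782 dits
Actual entropy: H(X) = 0.7670 dits
Redundancy: R = 0.7782 - 0.7670 = 0.0111 dits

This redundancy represents potential for compression: the source could be compressed by 0.0111 dits per symbol.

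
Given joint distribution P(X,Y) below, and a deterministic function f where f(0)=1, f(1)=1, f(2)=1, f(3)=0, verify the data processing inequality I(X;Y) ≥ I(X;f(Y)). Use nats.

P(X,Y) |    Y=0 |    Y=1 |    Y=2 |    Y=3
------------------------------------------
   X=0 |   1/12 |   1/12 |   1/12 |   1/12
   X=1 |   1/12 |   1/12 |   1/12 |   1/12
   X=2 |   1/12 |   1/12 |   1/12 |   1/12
I(X;Y) = 0.0000, I(X;f(Y)) = 0.0000, inequality holds: 0.0000 ≥ 0.0000

Data Processing Inequality: For any Markov chain X → Y → Z, we have I(X;Y) ≥ I(X;Z).

Here Z = f(Y) is a deterministic function of Y, forming X → Y → Z.

Original I(X;Y) = 0.0000 nats

After applying f:
P(X,Z) where Z=f(Y):
- P(X,Z=0) = P(X,Y=3)
- P(X,Z=1) = P(X,Y=0) + P(X,Y=1) + P(X,Y=2)

I(X;Z) = I(X;f(Y)) = 0.0000 nats

Verification: 0.0000 ≥ 0.0000 ✓

Information cannot be created by processing; the function f can only lose information about X.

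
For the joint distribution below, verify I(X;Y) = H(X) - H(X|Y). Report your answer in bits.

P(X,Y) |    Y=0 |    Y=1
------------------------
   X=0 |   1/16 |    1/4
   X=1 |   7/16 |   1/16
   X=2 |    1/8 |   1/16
I(X;Y) = 0.2849 bits

Mutual information has multiple equivalent forms:
- I(X;Y) = H(X) - H(X|Y)
- I(X;Y) = H(Y) - H(Y|X)
- I(X;Y) = H(X) + H(Y) - H(X,Y)

Computing all quantities:
H(X) = 1.4772, H(Y) = 0.9544, H(X,Y) = 2.1468
H(X|Y) = 1.1923, H(Y|X) = 0.6696

Verification:
H(X) - H(X|Y) = 1.4772 - 1.1923 = 0.2849
H(Y) - H(Y|X) = 0.9544 - 0.6696 = 0.2849
H(X) + H(Y) - H(X,Y) = 1.4772 + 0.9544 - 2.1468 = 0.2849

All forms give I(X;Y) = 0.2849 bits. ✓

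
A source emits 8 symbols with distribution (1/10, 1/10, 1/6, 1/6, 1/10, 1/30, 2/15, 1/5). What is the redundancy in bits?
0.1262 bits

Redundancy measures how far a source is from maximum entropy:
R = H_max - H(X)

Maximum entropy for 8 symbols: H_max = log_2(8) = 3.0000 bits
Actual entropy: H(X) = 2.8738 bits
Redundancy: R = 3.0000 - 2.8738 = 0.1262 bits

This redundancy represents potential for compression: the source could be compressed by 0.1262 bits per symbol.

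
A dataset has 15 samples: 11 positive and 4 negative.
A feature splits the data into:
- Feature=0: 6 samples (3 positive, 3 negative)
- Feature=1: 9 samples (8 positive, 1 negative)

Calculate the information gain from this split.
0.1347 bits

Information Gain = H(Y) - H(Y|Feature)

Before split:
P(positive) = 11/15 = 0.7333
H(Y) = 0.8366 bits

After split:
Feature=0: H = 1.0000 bits (weight = 6/15)
Feature=1: H = 0.5033 bits (weight = 9/15)
H(Y|Feature) = (6/15)×1.0000 + (9/15)×0.5033 = 0.7020 bits

Information Gain = 0.8366 - 0.7020 = 0.1347 bits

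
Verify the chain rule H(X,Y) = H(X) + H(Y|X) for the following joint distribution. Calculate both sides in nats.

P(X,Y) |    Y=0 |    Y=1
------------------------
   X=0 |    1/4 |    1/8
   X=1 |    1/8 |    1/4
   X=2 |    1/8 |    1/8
H(X,Y) = 1.7329, H(X) = 1.0822, H(Y|X) = 0.6507 (all in nats)

Chain rule: H(X,Y) = H(X) + H(Y|X)

Left side — joint entropy directly:
H(X,Y) = -Σ p(x,y) log p(x,y) = 1.7329 nats

Right side — compute H(Y|X) from the conditional distributions:
P(X) = (3/8, 3/8, 1/4), so H(X) = 1.0822 nats
H(Y|X) = Σ_x P(X=x) · H(Y|X=x):
  P(Y|X=0) = (2/3, 1/3), H(Y|X=0) = 0.6365, weight P(X=0) = 3/8
  P(Y|X=1) = (1/3, 2/3), H(Y|X=1) = 0.6365, weight P(X=1) = 3/8
  P(Y|X=2) = (1/2, 1/2), H(Y|X=2) = 0.6931, weight P(X=2) = 1/4
H(Y|X) = 0.6507 nats

H(X) + H(Y|X) = 1.0822 + 0.6507 = 1.7329 nats

Both sides equal 1.7329 nats. ✓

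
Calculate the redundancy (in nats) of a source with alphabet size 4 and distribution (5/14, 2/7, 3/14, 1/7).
0.0526 nats

Redundancy measures how far a source is from maximum entropy:
R = H_max - H(X)

Maximum entropy for 4 symbols: H_max = log_e(4) = 1.3863 nats
Actual entropy: H(X) = 1.3337 nats
Redundancy: R = 1.3863 - 1.3337 = 0.0526 nats

This redundancy represents potential for compression: the source could be compressed by 0.0526 nats per symbol.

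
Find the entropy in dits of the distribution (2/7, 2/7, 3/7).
0.4686 dits

Shannon entropy is H(X) = -Σ p(x) log p(x).

For P = (2/7, 2/7, 3/7):
H = -2/7 × log_10(2/7) -2/7 × log_10(2/7) -3/7 × log_10(3/7)
H = 0.4686 dits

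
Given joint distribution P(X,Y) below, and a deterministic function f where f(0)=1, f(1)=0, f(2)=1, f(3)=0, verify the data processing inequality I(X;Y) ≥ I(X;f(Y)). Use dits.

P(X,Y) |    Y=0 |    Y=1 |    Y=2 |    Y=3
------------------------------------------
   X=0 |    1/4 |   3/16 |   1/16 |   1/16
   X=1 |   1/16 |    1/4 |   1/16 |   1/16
I(X;Y) = 0.0247, I(X;f(Y)) = 0.0161, inequality holds: 0.0247 ≥ 0.0161

Data Processing Inequality: For any Markov chain X → Y → Z, we have I(X;Y) ≥ I(X;Z).

Here Z = f(Y) is a deterministic function of Y, forming X → Y → Z.

Original I(X;Y) = 0.0247 dits

After applying f:
P(X,Z) where Z=f(Y):
- P(X,Z=0) = P(X,Y=1) + P(X,Y=3)
- P(X,Z=1) = P(X,Y=0) + P(X,Y=2)

I(X;Z) = I(X;f(Y)) = 0.0161 dits

Verification: 0.0247 ≥ 0.0161 ✓

Information cannot be created by processing; the function f can only lose information about X.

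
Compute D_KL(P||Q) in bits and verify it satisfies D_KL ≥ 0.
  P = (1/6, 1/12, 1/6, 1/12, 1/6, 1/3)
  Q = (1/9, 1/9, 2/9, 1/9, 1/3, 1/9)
0.3208 bits

KL divergence satisfies the Gibbs inequality: D_KL(P||Q) ≥ 0 for all distributions P, Q.

D_KL(P||Q) = Σ p(x) log(p(x)/q(x))
Term by term:
  x=0: 1/6 × log_2[(1/6)/(1/9)] = 0.0975
  x=1: 1/12 × log_2[(1/12)/(1/9)] = -0.0346
  x=2: 1/6 × log_2[(1/6)/(2/9)] = -0.0692
  x=3: 1/12 × log_2[(1/12)/(1/9)] = -0.0346
  x=4: 1/6 × log_2[(1/6)/(1/3)] = -0.1667
  x=5: 1/3 × log_2[(1/3)/(1/9)] = 0.5283
D_KL(P||Q) = 0.3208 bits

D_KL(P||Q) = 0.3208 ≥ 0 ✓

This non-negativity is a fundamental property: relative entropy cannot be negative because it measures how different Q is from P.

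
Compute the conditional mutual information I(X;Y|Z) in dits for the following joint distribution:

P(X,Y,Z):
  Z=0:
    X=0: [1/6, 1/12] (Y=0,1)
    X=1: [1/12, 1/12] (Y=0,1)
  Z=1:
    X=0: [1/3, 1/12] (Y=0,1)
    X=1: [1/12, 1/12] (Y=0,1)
0.0133 dits

Conditional mutual information: I(X;Y|Z) = H(X|Z) + H(Y|Z) - H(X,Y|Z)

H(Z) = 0.2950
H(X,Z) = 0.5683 → H(X|Z) = 0.2734
H(Y,Z) = 0.5683 → H(Y|Z) = 0.2734
H(X,Y,Z) = 0.8283 → H(X,Y|Z) = 0.5334

I(X;Y|Z) = 0.2734 + 0.2734 - 0.5334 = 0.0133 dits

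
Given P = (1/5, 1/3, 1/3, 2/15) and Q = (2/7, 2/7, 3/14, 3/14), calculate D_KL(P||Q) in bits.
0.0924 bits

KL divergence: D_KL(P||Q) = Σ p(x) log(p(x)/q(x))

Computing term by term:
  x=0: 1/5 × log_2[(1/5)/(2/7)] = 1/5 × -0.5146 = -0.1029
  x=1: 1/3 × log_2[(1/3)/(2/7)] = 1/3 × 0.2224 = 0.0741
  x=2: 1/3 × log_2[(1/3)/(3/14)] = 1/3 × 0.6374 = 0.2125
  x=3: 2/15 × log_2[(2/15)/(3/14)] = 2/15 × -0.6845 = -0.0913

D_KL(P||Q) = 0.0924 bits

Note: KL divergence is always non-negative and equals 0 iff P = Q.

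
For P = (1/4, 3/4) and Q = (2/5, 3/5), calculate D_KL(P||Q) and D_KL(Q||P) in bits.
D_KL(P||Q) = 0.0719, D_KL(Q||P) = 0.0781

KL divergence is not symmetric: D_KL(P||Q) ≠ D_KL(Q||P) in general.

D_KL(P||Q) = 0.0719 bits
D_KL(Q||P) = 0.0781 bits

No, they are not equal!

This asymmetry is why KL divergence is not a true distance metric.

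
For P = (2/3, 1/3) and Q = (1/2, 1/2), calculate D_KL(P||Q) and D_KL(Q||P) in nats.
D_KL(P||Q) = 0.0566, D_KL(Q||P) = 0.0589

KL divergence is not symmetric: D_KL(P||Q) ≠ D_KL(Q||P) in general.

D_KL(P||Q) = 0.0566 nats
D_KL(Q||P) = 0.0589 nats

No, they are not equal!

This asymmetry is why KL divergence is not a true distance metric.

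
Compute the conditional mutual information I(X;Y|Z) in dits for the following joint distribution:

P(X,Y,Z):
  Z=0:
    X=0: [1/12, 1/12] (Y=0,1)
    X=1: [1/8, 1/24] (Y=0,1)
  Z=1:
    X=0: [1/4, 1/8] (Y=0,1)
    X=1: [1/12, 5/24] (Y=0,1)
0.0261 dits

Conditional mutual information: I(X;Y|Z) = H(X|Z) + H(Y|Z) - H(X,Y|Z)

H(Z) = 0.2764
H(X,Z) = 0.5752 → H(X|Z) = 0.2988
H(Y,Z) = 0.5729 → H(Y|Z) = 0.2965
H(X,Y,Z) = 0.8455 → H(X,Y|Z) = 0.5691

I(X;Y|Z) = 0.2988 + 0.2965 - 0.5691 = 0.0261 dits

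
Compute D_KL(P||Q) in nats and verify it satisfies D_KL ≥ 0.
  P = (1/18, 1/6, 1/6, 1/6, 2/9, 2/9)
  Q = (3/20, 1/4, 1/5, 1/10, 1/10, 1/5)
0.1329 nats

KL divergence satisfies the Gibbs inequality: D_KL(P||Q) ≥ 0 for all distributions P, Q.

D_KL(P||Q) = Σ p(x) log(p(x)/q(x))
Term by term:
  x=0: 1/18 × log_e[(1/18)/(3/20)] = -0.0552
  x=1: 1/6 × log_e[(1/6)/(1/4)] = -0.0676
  x=2: 1/6 × log_e[(1/6)/(1/5)] = -0.0304
  x=3: 1/6 × log_e[(1/6)/(1/10)] = 0.0851
  x=4: 2/9 × log_e[(2/9)/(1/10)] = 0.1774
  x=5: 2/9 × log_e[(2/9)/(1/5)] = 0.0234
D_KL(P||Q) = 0.1329 nats

D_KL(P||Q) = 0.1329 ≥ 0 ✓

This non-negativity is a fundamental property: relative entropy cannot be negative because it measures how different Q is from P.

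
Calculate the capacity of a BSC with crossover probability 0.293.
0.1274 bits

For a binary symmetric channel (BSC) with error probability p:
Capacity C = 1 - H(p) bits per symbol

where H(p) = -p log₂(p) - (1-p) log₂(1-p) is the binary entropy function.

H(0.293) = 0.8726 bits
C = 1 - 0.8726 = 0.1274 bits per symbol

This means we can reliably transmit up to 0.1274 bits of information per channel use.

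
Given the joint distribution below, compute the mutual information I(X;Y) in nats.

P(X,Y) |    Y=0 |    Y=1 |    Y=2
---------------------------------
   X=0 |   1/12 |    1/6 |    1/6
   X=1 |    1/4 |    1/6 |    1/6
0.0297 nats

Mutual information: I(X;Y) = H(X) + H(Y) - H(X,Y)

Marginals:
P(X) = (5/12, 7/12), H(X) = 0.6792 nats
P(Y) = (1/3, 1/3, 1/3), H(Y) = 1.0986 nats

Joint entropy: H(X,Y) = 1.7482 nats

I(X;Y) = 0.6792 + 1.0986 - 1.7482 = 0.0297 nats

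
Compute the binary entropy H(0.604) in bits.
0.9686 bits

The binary entropy function is:
H(p) = -p log(p) - (1-p) log(1-p)

H(0.604) = -0.604 × log_2(0.604) - 0.396 × log_2(0.396)
H(0.604) = 0.9686 bits

Note: Binary entropy is maximized at p=0.5 (H=1 bit) and minimized at p=0 or p=1 (H=0).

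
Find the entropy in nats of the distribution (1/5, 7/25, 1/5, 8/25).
1.3648 nats

Shannon entropy is H(X) = -Σ p(x) log p(x).

For P = (1/5, 7/25, 1/5, 8/25):
H = -1/5 × log_e(1/5) -7/25 × log_e(7/25) -1/5 × log_e(1/5) -8/25 × log_e(8/25)
H = 1.3648 nats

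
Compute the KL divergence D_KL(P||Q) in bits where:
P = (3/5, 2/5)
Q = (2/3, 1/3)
0.0140 bits

KL divergence: D_KL(P||Q) = Σ p(x) log(p(x)/q(x))

Computing term by term:
  x=0: 3/5 × log_2[(3/5)/(2/3)] = 3/5 × -0.1520 = -0.0912
  x=1: 2/5 × log_2[(2/5)/(1/3)] = 2/5 × 0.2630 = 0.1052

D_KL(P||Q) = 0.0140 bits

Note: KL divergence is always non-negative and equals 0 iff P = Q.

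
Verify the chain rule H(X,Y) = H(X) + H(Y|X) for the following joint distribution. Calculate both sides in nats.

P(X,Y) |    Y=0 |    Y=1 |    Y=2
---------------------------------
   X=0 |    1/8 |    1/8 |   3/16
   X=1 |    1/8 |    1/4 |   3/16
H(X,Y) = 1.7541, H(X) = 0.6853, H(Y|X) = 1.0688 (all in nats)

Chain rule: H(X,Y) = H(X) + H(Y|X)

Left side — joint entropy directly:
H(X,Y) = -Σ p(x,y) log p(x,y) = 1.7541 nats

Right side — compute H(Y|X) from the conditional distributions:
P(X) = (7/16, 9/16), so H(X) = 0.6853 nats
H(Y|X) = Σ_x P(X=x) · H(Y|X=x):
  P(Y|X=0) = (2/7, 2/7, 3/7), H(Y|X=0) = 1.0790, weight P(X=0) = 7/16
  P(Y|X=1) = (2/9, 4/9, 1/3), H(Y|X=1) = 1.0609, weight P(X=1) = 9/16
H(Y|X) = 1.0688 nats

H(X) + H(Y|X) = 0.6853 + 1.0688 = 1.7541 nats

Both sides equal 1.7541 nats. ✓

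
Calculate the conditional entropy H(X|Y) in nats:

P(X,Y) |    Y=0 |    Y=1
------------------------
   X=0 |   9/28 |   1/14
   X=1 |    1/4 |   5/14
0.5847 nats

Using the chain rule: H(X|Y) = H(X,Y) - H(Y)

First, compute H(X,Y) = 1.2676 nats

Marginal P(Y) = (4/7, 3/7)
H(Y) = 0.6829 nats

H(X|Y) = H(X,Y) - H(Y) = 1.2676 - 0.6829 = 0.5847 nats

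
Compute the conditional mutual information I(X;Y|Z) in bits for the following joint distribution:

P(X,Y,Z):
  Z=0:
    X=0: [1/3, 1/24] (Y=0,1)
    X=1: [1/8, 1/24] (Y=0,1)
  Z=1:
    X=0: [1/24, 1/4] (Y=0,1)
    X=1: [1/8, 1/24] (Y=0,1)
0.1372 bits

Conditional mutual information: I(X;Y|Z) = H(X|Z) + H(Y|Z) - H(X,Y|Z)

H(Z) = 0.9950
H(X,Z) = 1.9108 → H(X|Z) = 0.9158
H(Y,Z) = 1.7639 → H(Y|Z) = 0.7689
H(X,Y,Z) = 2.5425 → H(X,Y|Z) = 1.5475

I(X;Y|Z) = 0.9158 + 0.7689 - 1.5475 = 0.1372 bits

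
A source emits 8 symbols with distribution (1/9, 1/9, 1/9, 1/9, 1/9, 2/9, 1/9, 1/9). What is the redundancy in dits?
0.0157 dits

Redundancy measures how far a source is from maximum entropy:
R = H_max - H(X)

Maximum entropy for 8 symbols: H_max = log_10(8) = 0.9031 dits
Actual entropy: H(X) = 0.8873 dits
Redundancy: R = 0.9031 - 0.8873 = 0.0157 dits

This redundancy represents potential for compression: the source could be compressed by 0.0157 dits per symbol.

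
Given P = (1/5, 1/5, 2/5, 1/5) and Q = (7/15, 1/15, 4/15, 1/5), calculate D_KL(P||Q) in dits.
0.0923 dits

KL divergence: D_KL(P||Q) = Σ p(x) log(p(x)/q(x))

Computing term by term:
  x=0: 1/5 × log_10[(1/5)/(7/15)] = 1/5 × -0.3680 = -0.0736
  x=1: 1/5 × log_10[(1/5)/(1/15)] = 1/5 × 0.4771 = 0.0954
  x=2: 2/5 × log_10[(2/5)/(4/15)] = 2/5 × 0.1761 = 0.0704
  x=3: 1/5 × log_10[(1/5)/(1/5)] = 1/5 × 0.0000 = 0.0000

D_KL(P||Q) = 0.0923 dits

Note: KL divergence is always non-negative and equals 0 iff P = Q.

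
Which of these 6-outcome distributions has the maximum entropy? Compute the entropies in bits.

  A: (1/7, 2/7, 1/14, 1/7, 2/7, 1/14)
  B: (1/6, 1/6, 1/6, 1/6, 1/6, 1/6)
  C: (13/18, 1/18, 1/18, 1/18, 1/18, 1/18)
B

For a discrete distribution over n outcomes, entropy is maximized by the uniform distribution.

Computing entropies:
H(A) = 2.3788 bits
H(B) = 2.5850 bits
H(C) = 1.4974 bits

The uniform distribution (where all probabilities equal 1/6) achieves the maximum entropy of log_2(6) = 2.5850 bits.

Distribution B has the highest entropy.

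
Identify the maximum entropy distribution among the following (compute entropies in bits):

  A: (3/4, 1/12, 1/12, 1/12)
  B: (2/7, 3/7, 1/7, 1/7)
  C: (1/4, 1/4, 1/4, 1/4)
C

For a discrete distribution over n outcomes, entropy is maximized by the uniform distribution.

Computing entropies:
H(A) = 1.2075 bits
H(B) = 1.8424 bits
H(C) = 2.0000 bits

The uniform distribution (where all probabilities equal 1/4) achieves the maximum entropy of log_2(4) = 2.0000 bits.

Distribution C has the highest entropy.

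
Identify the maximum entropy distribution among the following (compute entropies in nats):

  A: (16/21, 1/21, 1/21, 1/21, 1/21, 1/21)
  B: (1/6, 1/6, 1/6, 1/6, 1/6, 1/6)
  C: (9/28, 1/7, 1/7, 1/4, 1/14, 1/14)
B

For a discrete distribution over n outcomes, entropy is maximized by the uniform distribution.

Computing entropies:
H(A) = 0.9321 nats
H(B) = 1.7918 nats
H(C) = 1.6444 nats

The uniform distribution (where all probabilities equal 1/6) achieves the maximum entropy of log_e(6) = 1.7918 nats.

Distribution B has the highest entropy.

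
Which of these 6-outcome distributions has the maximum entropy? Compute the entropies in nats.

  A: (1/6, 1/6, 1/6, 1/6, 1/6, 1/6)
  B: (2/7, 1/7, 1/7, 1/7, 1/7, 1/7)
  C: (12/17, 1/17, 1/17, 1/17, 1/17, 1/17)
A

For a discrete distribution over n outcomes, entropy is maximized by the uniform distribution.

Computing entropies:
H(A) = 1.7918 nats
H(B) = 1.7479 nats
H(C) = 1.0792 nats

The uniform distribution (where all probabilities equal 1/6) achieves the maximum entropy of log_e(6) = 1.7918 nats.

Distribution A has the highest entropy.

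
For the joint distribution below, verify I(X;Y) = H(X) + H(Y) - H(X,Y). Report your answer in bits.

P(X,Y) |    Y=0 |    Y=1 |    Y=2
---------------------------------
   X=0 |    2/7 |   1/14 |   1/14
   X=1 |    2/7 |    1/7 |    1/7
I(X;Y) = 0.0202 bits

Mutual information has multiple equivalent forms:
- I(X;Y) = H(X) - H(X|Y)
- I(X;Y) = H(Y) - H(Y|X)
- I(X;Y) = H(X) + H(Y) - H(X,Y)

Computing all quantities:
H(X) = 0.9852, H(Y) = 1.4138, H(X,Y) = 2.3788
H(X|Y) = 0.9650, H(Y|X) = 1.3936

Verification:
H(X) - H(X|Y) = 0.9852 - 0.9650 = 0.0202
H(Y) - H(Y|X) = 1.4138 - 1.3936 = 0.0202
H(X) + H(Y) - H(X,Y) = 0.9852 + 1.4138 - 2.3788 = 0.0202

All forms give I(X;Y) = 0.0202 bits. ✓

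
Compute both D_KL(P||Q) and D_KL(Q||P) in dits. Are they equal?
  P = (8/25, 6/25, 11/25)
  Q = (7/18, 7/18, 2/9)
D_KL(P||Q) = 0.0531, D_KL(Q||P) = 0.0485

KL divergence is not symmetric: D_KL(P||Q) ≠ D_KL(Q||P) in general.

D_KL(P||Q) = 0.0531 dits
D_KL(Q||P) = 0.0485 dits

No, they are not equal!

This asymmetry is why KL divergence is not a true distance metric.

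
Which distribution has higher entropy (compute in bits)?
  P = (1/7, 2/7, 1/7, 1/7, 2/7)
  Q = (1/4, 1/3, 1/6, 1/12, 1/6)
P

Computing entropies in bits:
H(P) = 2.2359
H(Q) = 2.1887

Distribution P has higher entropy.

Intuition: The distribution closer to uniform (more spread out) has higher entropy.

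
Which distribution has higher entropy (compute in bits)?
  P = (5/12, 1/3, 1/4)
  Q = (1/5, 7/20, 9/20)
P

Computing entropies in bits:
H(P) = 1.5546
H(Q) = 1.5129

Distribution P has higher entropy.

Intuition: The distribution closer to uniform (more spread out) has higher entropy.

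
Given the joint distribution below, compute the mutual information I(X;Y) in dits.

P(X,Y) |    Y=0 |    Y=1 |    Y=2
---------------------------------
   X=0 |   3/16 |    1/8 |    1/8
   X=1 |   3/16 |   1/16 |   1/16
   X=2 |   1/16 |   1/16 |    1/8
0.0186 dits

Mutual information: I(X;Y) = H(X) + H(Y) - H(X,Y)

Marginals:
P(X) = (7/16, 5/16, 1/4), H(X) = 0.4654 dits
P(Y) = (7/16, 1/4, 5/16), H(Y) = 0.4654 dits

Joint entropy: H(X,Y) = 0.9123 dits

I(X;Y) = 0.4654 + 0.4654 - 0.9123 = 0.0186 dits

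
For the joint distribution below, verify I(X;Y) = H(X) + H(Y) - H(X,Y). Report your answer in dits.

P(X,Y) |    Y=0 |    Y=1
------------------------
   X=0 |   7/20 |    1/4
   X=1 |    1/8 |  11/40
I(X;Y) = 0.0156 dits

Mutual information has multiple equivalent forms:
- I(X;Y) = H(X) - H(X|Y)
- I(X;Y) = H(Y) - H(Y|X)
- I(X;Y) = H(X) + H(Y) - H(X,Y)

Computing all quantities:
H(X) = 0.2923, H(Y) = 0.3005, H(X,Y) = 0.5772
H(X|Y) = 0.2767, H(Y|X) = 0.2849

Verification:
H(X) - H(X|Y) = 0.2923 - 0.2767 = 0.0156
H(Y) - H(Y|X) = 0.3005 - 0.2849 = 0.0156
H(X) + H(Y) - H(X,Y) = 0.2923 + 0.3005 - 0.5772 = 0.0156

All forms give I(X;Y) = 0.0156 dits. ✓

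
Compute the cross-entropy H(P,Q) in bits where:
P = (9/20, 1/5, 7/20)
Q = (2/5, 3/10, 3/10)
1.5502 bits

Cross-entropy: H(P,Q) = -Σ p(x) log q(x)

Alternatively: H(P,Q) = H(P) + D_KL(P||Q)
H(P) = 1.5129 bits
D_KL(P||Q) = 0.0373 bits

H(P,Q) = 1.5129 + 0.0373 = 1.5502 bits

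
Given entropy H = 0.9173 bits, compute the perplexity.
1.8886

Perplexity is 2^H (or exp(H) for natural log).

H = 0.9173 bits
Perplexity = 2^0.9173 = 1.8886

Interpretation: The model's uncertainty is equivalent to choosing uniformly among 1.9 options.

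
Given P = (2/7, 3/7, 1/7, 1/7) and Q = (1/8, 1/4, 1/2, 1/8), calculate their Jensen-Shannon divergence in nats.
0.0809 nats

Jensen-Shannon divergence is:
JSD(P||Q) = 0.5 × D_KL(P||M) + 0.5 × D_KL(Q||M)
where M = 0.5 × (P + Q) is the mixture distribution.

M = 0.5 × (2/7, 3/7, 1/7, 1/7) + 0.5 × (1/8, 1/4, 1/2, 1/8) = (0.205357, 0.339286, 9/28, 0.133929)

D_KL(P||M) = 0.0878 nats
D_KL(Q||M) = 0.0739 nats

JSD(P||Q) = 0.5 × 0.0878 + 0.5 × 0.0739 = 0.0809 nats

Unlike KL divergence, JSD is symmetric and bounded: 0 ≤ JSD ≤ log(2).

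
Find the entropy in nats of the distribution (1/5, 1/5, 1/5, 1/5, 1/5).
1.6094 nats

Shannon entropy is H(X) = -Σ p(x) log p(x).

For P = (1/5, 1/5, 1/5, 1/5, 1/5):
H = -1/5 × log_e(1/5) -1/5 × log_e(1/5) -1/5 × log_e(1/5) -1/5 × log_e(1/5) -1/5 × log_e(1/5)
H = 1.6094 nats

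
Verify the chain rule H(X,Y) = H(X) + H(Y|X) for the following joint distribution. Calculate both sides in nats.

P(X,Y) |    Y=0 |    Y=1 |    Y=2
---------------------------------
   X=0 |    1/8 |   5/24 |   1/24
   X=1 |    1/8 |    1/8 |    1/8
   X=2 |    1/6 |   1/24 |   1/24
H(X,Y) = 2.0624, H(X) = 1.0822, H(Y|X) = 0.9802 (all in nats)

Chain rule: H(X,Y) = H(X) + H(Y|X)

Left side — joint entropy directly:
H(X,Y) = -Σ p(x,y) log p(x,y) = 2.0624 nats

Right side — compute H(Y|X) from the conditional distributions:
P(X) = (3/8, 3/8, 1/4), so H(X) = 1.0822 nats
H(Y|X) = Σ_x P(X=x) · H(Y|X=x):
  P(Y|X=0) = (1/3, 5/9, 1/9), H(Y|X=0) = 0.9369, weight P(X=0) = 3/8
  P(Y|X=1) = (1/3, 1/3, 1/3), H(Y|X=1) = 1.0986, weight P(X=1) = 3/8
  P(Y|X=2) = (2/3, 1/6, 1/6), H(Y|X=2) = 0.8676, weight P(X=2) = 1/4
H(Y|X) = 0.9802 nats

H(X) + H(Y|X) = 1.0822 + 0.9802 = 2.0624 nats

Both sides equal 2.0624 nats. ✓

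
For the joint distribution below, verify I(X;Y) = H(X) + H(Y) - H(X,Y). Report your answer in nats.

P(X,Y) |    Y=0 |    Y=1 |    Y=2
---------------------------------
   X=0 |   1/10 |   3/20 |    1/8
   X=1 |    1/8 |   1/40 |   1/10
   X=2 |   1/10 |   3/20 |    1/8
I(X;Y) = 0.0483 nats

Mutual information has multiple equivalent forms:
- I(X;Y) = H(X) - H(X|Y)
- I(X;Y) = H(Y) - H(Y|X)
- I(X;Y) = H(X) + H(Y) - H(X,Y)

Computing all quantities:
H(X) = 1.0822, H(Y) = 1.0980, H(X,Y) = 2.1319
H(X|Y) = 1.0339, H(Y|X) = 1.0497

Verification:
H(X) - H(X|Y) = 1.0822 - 1.0339 = 0.0483
H(Y) - H(Y|X) = 1.0980 - 1.0497 = 0.0483
H(X) + H(Y) - H(X,Y) = 1.0822 + 1.0980 - 2.1319 = 0.0483

All forms give I(X;Y) = 0.0483 nats. ✓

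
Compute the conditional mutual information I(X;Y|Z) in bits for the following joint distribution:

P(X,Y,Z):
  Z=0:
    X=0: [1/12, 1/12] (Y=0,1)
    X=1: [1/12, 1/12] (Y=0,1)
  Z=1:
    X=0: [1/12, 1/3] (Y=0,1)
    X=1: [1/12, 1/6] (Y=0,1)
0.0105 bits

Conditional mutual information: I(X;Y|Z) = H(X|Z) + H(Y|Z) - H(X,Y|Z)

H(Z) = 0.9183
H(X,Z) = 1.8879 → H(X|Z) = 0.9696
H(Y,Z) = 1.7925 → H(Y|Z) = 0.8742
H(X,Y,Z) = 2.7516 → H(X,Y|Z) = 1.8333

I(X;Y|Z) = 0.9696 + 0.8742 - 1.8333 = 0.0105 bits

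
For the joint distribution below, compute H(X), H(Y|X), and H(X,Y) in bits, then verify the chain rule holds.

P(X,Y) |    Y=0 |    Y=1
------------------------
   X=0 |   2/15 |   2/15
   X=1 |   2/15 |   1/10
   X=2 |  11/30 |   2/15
H(X,Y) = 2.4133, H(X) = 1.4984, H(Y|X) = 0.9149 (all in bits)

Chain rule: H(X,Y) = H(X) + H(Y|X)

Left side — joint entropy directly:
H(X,Y) = -Σ p(x,y) log p(x,y) = 2.4133 bits

Right side — compute H(Y|X) from the conditional distributions:
P(X) = (4/15, 7/30, 1/2), so H(X) = 1.4984 bits
H(Y|X) = Σ_x P(X=x) · H(Y|X=x):
  P(Y|X=0) = (1/2, 1/2), H(Y|X=0) = 1.0000, weight P(X=0) = 4/15
  P(Y|X=1) = (4/7, 3/7), H(Y|X=1) = 0.9852, weight P(X=1) = 7/30
  P(Y|X=2) = (11/15, 4/15), H(Y|X=2) = 0.8366, weight P(X=2) = 1/2
H(Y|X) = 0.9149 bits

H(X) + H(Y|X) = 1.4984 + 0.9149 = 2.4133 bits

Both sides equal 2.4133 bits. ✓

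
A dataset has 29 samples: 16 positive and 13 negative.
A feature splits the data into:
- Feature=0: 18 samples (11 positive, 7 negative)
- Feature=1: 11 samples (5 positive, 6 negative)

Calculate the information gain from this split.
0.0168 bits

Information Gain = H(Y) - H(Y|Feature)

Before split:
P(positive) = 16/29 = 0.5517
H(Y) = 0.9923 bits

After split:
Feature=0: H = 0.9641 bits (weight = 18/29)
Feature=1: H = 0.9940 bits (weight = 11/29)
H(Y|Feature) = (18/29)×0.9641 + (11/29)×0.9940 = 0.9754 bits

Information Gain = 0.9923 - 0.9754 = 0.0168 bits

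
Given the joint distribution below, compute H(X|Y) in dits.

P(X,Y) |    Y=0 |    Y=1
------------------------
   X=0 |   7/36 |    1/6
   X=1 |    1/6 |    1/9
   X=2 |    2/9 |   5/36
0.4730 dits

Using the chain rule: H(X|Y) = H(X,Y) - H(Y)

First, compute H(X,Y) = 0.7679 dits

Marginal P(Y) = (7/12, 5/12)
H(Y) = 0.2950 dits

H(X|Y) = H(X,Y) - H(Y) = 0.7679 - 0.2950 = 0.4730 dits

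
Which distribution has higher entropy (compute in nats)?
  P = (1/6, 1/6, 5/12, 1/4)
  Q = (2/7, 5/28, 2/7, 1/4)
Q

Computing entropies in nats:
H(P) = 1.3086
H(Q) = 1.3701

Distribution Q has higher entropy.

Intuition: The distribution closer to uniform (more spread out) has higher entropy.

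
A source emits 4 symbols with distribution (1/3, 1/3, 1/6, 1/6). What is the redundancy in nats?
0.0566 nats

Redundancy measures how far a source is from maximum entropy:
R = H_max - H(X)

Maximum entropy for 4 symbols: H_max = log_e(4) = 1.3863 nats
Actual entropy: H(X) = 1.3297 nats
Redundancy: R = 1.3863 - 1.3297 = 0.0566 nats

This redundancy represents potential for compression: the source could be compressed by 0.0566 nats per symbol.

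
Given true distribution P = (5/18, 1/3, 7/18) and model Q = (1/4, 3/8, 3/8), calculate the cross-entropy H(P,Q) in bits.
1.5775 bits

Cross-entropy: H(P,Q) = -Σ p(x) log q(x)

Alternatively: H(P,Q) = H(P) + D_KL(P||Q)
H(P) = 1.5715 bits
D_KL(P||Q) = 0.0060 bits

H(P,Q) = 1.5715 + 0.0060 = 1.5775 bits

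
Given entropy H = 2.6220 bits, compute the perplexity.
6.1560

Perplexity is 2^H (or exp(H) for natural log).

H = 2.6220 bits
Perplexity = 2^2.6220 = 6.1560

Interpretation: The model's uncertainty is equivalent to choosing uniformly among 6.2 options.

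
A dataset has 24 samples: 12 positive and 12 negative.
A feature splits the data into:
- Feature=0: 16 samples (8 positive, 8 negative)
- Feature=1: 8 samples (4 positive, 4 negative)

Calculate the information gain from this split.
0.0000 bits

Information Gain = H(Y) - H(Y|Feature)

Before split:
P(positive) = 12/24 = 0.5000
H(Y) = 1.0000 bits

After split:
Feature=0: H = 1.0000 bits (weight = 16/24)
Feature=1: H = 1.0000 bits (weight = 8/24)
H(Y|Feature) = (16/24)×1.0000 + (8/24)×1.0000 = 1.0000 bits

Information Gain = 1.0000 - 1.0000 = 0.0000 bits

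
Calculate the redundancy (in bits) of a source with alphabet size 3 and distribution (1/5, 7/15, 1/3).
0.0791 bits

Redundancy measures how far a source is from maximum entropy:
R = H_max - H(X)

Maximum entropy for 3 symbols: H_max = log_2(3) = 1.5850 bits
Actual entropy: H(X) = 1.5058 bits
Redundancy: R = 1.5850 - 1.5058 = 0.0791 bits

This redundancy represents potential for compression: the source could be compressed by 0.0791 bits per symbol.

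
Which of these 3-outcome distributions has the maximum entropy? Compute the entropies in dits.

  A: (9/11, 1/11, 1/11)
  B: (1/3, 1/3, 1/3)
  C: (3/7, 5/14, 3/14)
B

For a discrete distribution over n outcomes, entropy is maximized by the uniform distribution.

Computing entropies:
H(A) = 0.2606 dits
H(B) = 0.4771 dits
H(C) = 0.4608 dits

The uniform distribution (where all probabilities equal 1/3) achieves the maximum entropy of log_10(3) = 0.4771 dits.

Distribution B has the highest entropy.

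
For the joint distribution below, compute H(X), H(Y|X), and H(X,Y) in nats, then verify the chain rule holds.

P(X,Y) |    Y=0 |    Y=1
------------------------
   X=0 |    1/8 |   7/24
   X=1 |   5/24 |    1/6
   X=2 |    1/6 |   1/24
H(X,Y) = 1.6758, H(X) = 1.0594, H(Y|X) = 0.6164 (all in nats)

Chain rule: H(X,Y) = H(X) + H(Y|X)

Left side — joint entropy directly:
H(X,Y) = -Σ p(x,y) log p(x,y) = 1.6758 nats

Right side — compute H(Y|X) from the conditional distributions:
P(X) = (5/12, 3/8, 5/24), so H(X) = 1.0594 nats
H(Y|X) = Σ_x P(X=x) · H(Y|X=x):
  P(Y|X=0) = (3/10, 7/10), H(Y|X=0) = 0.6109, weight P(X=0) = 5/12
  P(Y|X=1) = (5/9, 4/9), H(Y|X=1) = 0.6870, weight P(X=1) = 3/8
  P(Y|X=2) = (4/5, 1/5), H(Y|X=2) = 0.5004, weight P(X=2) = 5/24
H(Y|X) = 0.6164 nats

H(X) + H(Y|X) = 1.0594 + 0.6164 = 1.6758 nats

Both sides equal 1.6758 nats. ✓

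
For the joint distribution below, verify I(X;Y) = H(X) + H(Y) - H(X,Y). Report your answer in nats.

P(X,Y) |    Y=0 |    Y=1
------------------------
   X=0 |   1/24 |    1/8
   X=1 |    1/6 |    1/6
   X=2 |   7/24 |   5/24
I(X;Y) = 0.0288 nats

Mutual information has multiple equivalent forms:
- I(X;Y) = H(X) - H(X|Y)
- I(X;Y) = H(Y) - H(Y|X)
- I(X;Y) = H(X) + H(Y) - H(X,Y)

Computing all quantities:
H(X) = 1.0114, H(Y) = 0.6931, H(X,Y) = 1.6758
H(X|Y) = 0.9826, H(Y|X) = 0.6644

Verification:
H(X) - H(X|Y) = 1.0114 - 0.9826 = 0.0288
H(Y) - H(Y|X) = 0.6931 - 0.6644 = 0.0288
H(X) + H(Y) - H(X,Y) = 1.0114 + 0.6931 - 1.6758 = 0.0288

All forms give I(X;Y) = 0.0288 nats. ✓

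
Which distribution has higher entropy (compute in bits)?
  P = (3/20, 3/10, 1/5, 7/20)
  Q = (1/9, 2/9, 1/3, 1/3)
P

Computing entropies in bits:
H(P) = 1.9261
H(Q) = 1.8911

Distribution P has higher entropy.

Intuition: The distribution closer to uniform (more spread out) has higher entropy.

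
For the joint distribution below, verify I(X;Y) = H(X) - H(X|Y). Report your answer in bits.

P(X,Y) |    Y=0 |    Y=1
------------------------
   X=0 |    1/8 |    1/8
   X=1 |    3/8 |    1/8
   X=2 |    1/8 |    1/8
I(X;Y) = 0.0488 bits

Mutual information has multiple equivalent forms:
- I(X;Y) = H(X) - H(X|Y)
- I(X;Y) = H(Y) - H(Y|X)
- I(X;Y) = H(X) + H(Y) - H(X,Y)

Computing all quantities:
H(X) = 1.5000, H(Y) = 0.9544, H(X,Y) = 2.4056
H(X|Y) = 1.4512, H(Y|X) = 0.9056

Verification:
H(X) - H(X|Y) = 1.5000 - 1.4512 = 0.0488
H(Y) - H(Y|X) = 0.9544 - 0.9056 = 0.0488
H(X) + H(Y) - H(X,Y) = 1.5000 + 0.9544 - 2.4056 = 0.0488

All forms give I(X;Y) = 0.0488 bits. ✓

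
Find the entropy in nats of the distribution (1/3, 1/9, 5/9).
0.9369 nats

Shannon entropy is H(X) = -Σ p(x) log p(x).

For P = (1/3, 1/9, 5/9):
H = -1/3 × log_e(1/3) -1/9 × log_e(1/9) -5/9 × log_e(5/9)
H = 0.9369 nats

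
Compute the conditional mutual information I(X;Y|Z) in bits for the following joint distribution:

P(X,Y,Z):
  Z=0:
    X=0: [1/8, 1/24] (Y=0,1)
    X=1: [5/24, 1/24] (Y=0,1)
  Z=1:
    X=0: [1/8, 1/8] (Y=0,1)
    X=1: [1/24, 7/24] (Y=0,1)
0.0754 bits

Conditional mutual information: I(X;Y|Z) = H(X|Z) + H(Y|Z) - H(X,Y|Z)

H(Z) = 0.9799
H(X,Z) = 1.9591 → H(X|Z) = 0.9793
H(Y,Z) = 1.7842 → H(Y|Z) = 0.8043
H(X,Y,Z) = 2.6881 → H(X,Y|Z) = 1.7082

I(X;Y|Z) = 0.9793 + 0.8043 - 1.7082 = 0.0754 bits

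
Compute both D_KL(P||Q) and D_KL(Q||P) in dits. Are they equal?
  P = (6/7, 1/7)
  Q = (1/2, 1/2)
D_KL(P||Q) = 0.1229, D_KL(Q||P) = 0.1550

KL divergence is not symmetric: D_KL(P||Q) ≠ D_KL(Q||P) in general.

D_KL(P||Q) = 0.1229 dits
D_KL(Q||P) = 0.1550 dits

No, they are not equal!

This asymmetry is why KL divergence is not a true distance metric.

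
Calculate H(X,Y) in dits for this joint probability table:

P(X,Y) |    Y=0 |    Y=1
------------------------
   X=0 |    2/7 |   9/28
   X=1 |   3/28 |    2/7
0.5733 dits

Joint entropy is H(X,Y) = -Σ_{x,y} p(x,y) log p(x,y).

Summing over all non-zero entries:
H(X,Y) = -[2/7·log_10(2/7) + 9/28·log_10(9/28) + 3/28·log_10(3/28) + 2/7·log_10(2/7)]
H(X,Y) = 0.5733 dits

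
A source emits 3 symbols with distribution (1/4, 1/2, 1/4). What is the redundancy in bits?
0.0850 bits

Redundancy measures how far a source is from maximum entropy:
R = H_max - H(X)

Maximum entropy for 3 symbols: H_max = log_2(3) = 1.5850 bits
Actual entropy: H(X) = 1.5000 bits
Redundancy: R = 1.5850 - 1.5000 = 0.0850 bits

This redundancy represents potential for compression: the source could be compressed by 0.0850 bits per symbol.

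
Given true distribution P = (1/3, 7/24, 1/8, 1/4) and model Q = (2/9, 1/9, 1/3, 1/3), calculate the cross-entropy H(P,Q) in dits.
0.6750 dits

Cross-entropy: H(P,Q) = -Σ p(x) log q(x)

Alternatively: H(P,Q) = H(P) + D_KL(P||Q)
H(P) = 0.5785 dits
D_KL(P||Q) = 0.0965 dits

H(P,Q) = 0.5785 + 0.0965 = 0.6750 dits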